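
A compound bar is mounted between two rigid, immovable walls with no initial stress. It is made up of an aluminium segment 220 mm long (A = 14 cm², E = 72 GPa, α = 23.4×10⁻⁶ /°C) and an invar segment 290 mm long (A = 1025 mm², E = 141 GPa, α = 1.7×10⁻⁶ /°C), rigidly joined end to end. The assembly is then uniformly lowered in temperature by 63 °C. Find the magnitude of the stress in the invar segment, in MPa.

σ ≈ 82.8 MPa (tensile)

If the supports were absent, the total length change would be Σ αᵢΔT Lᵢ = 23.4×10⁻⁶×63×220 + 1.7×10⁻⁶×63×290 = 0.3554 mm.
The rigid supports impose zero overall length change; the single axial force P common to all segments must satisfy P Σ Lᵢ/(AᵢEᵢ) = δ_free.
The series flexibility is Σ Lᵢ/(AᵢEᵢ) = 220/(1400×72×10³) + 290/(1025×141×10³) = 4.189×10⁻⁶ mm/N.
So P = 0.3554 / 4.189×10⁻⁶ = 84.83 kN, tensile.
σ_{invar} = P / A = 84830 / 1025 = 82.77 MPa.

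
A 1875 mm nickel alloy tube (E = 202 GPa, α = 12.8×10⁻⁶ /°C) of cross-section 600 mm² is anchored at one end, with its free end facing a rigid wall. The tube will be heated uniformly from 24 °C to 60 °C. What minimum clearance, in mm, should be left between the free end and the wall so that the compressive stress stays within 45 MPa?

g ≈ 0.446 mm

With no wall the tube would lengthen by αΔT L = 12.8×10⁻⁶ × 36 × 1875 = 0.864 mm.
A stress of 45 MPa corresponds to the wall pushing the tube back by σL/E = 45×1875/(202×10³) = 0.4177 mm.
The gap must absorb the remainder: g_min = 0.864 − 0.4177 = 0.4463 mm.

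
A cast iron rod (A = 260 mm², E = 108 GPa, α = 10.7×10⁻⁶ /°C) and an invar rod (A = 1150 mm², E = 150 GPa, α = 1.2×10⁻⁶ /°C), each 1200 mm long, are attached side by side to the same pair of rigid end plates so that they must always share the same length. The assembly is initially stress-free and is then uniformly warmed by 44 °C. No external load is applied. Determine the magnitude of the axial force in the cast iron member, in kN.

The cast iron has the larger α, so on heating it would change length more than the invar if both were free. The rigid plates force a common final length, so the cast iron is put into compression and the invar into tension, with equal and opposite forces P (no external load).
Compatibility of the two members (thermal + elastic change equal): (α₁ − α₂)ΔT = P·[1/(A₁E₁) + 1/(A₂E₂)].
|α₁ − α₂|·ΔT = 9.5×10⁻⁶ × 44 = 0.000418.
1/(A₁E₁) + 1/(A₂E₂) = 1/(260×108×10³) + 1/(1150×150×10³) = 4.141×10⁻⁸ N⁻¹.
P = 0.000418 / 4.141×10⁻⁸ = 10090 N = 10.09 kN.

P ≈ 10.1 kN (compressive in the cast iron)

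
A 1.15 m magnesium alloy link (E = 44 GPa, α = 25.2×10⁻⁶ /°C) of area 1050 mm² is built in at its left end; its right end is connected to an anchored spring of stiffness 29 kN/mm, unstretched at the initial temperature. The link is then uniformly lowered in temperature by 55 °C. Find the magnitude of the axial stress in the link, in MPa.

Free thermal contraction: δ_free = αΔT L = 25.2×10⁻⁶ × 55 × 1150 = 1.594 mm.
Let P be the tensile force in the spring. The link extends elastically by PL/(AE) and the spring stretches by P/k; together these equal δ_free.
So P = δ_free / [L/(AE) + 1/k] = 1.594 / [ 1150/(1050×44×10³) + 1/(29×10³) ].
P = 1.594 / 5.937×10⁻⁵ = 26840 N.
σ = P/A = 26840/1050 = 25.57 MPa.

σ ≈ 25.6 MPa (tensile)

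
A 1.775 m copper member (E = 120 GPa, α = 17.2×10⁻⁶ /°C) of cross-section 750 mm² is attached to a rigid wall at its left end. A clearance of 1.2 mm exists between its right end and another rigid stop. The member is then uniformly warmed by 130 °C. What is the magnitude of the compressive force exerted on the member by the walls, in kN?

If the wall were absent the member would grow by αΔT L = 17.2×10⁻⁶ × 130 × 1775 = 3.969 mm.
This exceeds the 1.2 mm gap, so the wall pushes back. The portion of expansion that must be recovered elastically is δ_free − gap = 3.969 − 1.2 = 2.769 mm.
That suppressed elongation corresponds to σ = E·Δ/L = 120×10³ × 2.769/1775 = 187.2 MPa.
P = σA = 187.2 × 750 = 140.4 kN.

P ≈ 140 kN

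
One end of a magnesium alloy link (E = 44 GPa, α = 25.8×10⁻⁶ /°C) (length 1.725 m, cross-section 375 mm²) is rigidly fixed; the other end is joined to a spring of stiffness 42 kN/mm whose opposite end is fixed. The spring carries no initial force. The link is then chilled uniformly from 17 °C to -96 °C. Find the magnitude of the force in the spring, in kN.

If the spring were absent the link would shorten by αΔT L = 25.8×10⁻⁶ × 113 × 1725 = 5.029 mm.
Let P be the tensile force in the spring. The link extends elastically by PL/(AE) and the spring stretches by P/k; together these equal δ_free.
P [ L/(AE) + 1/k ] = δ_free → P [ 1725/(375×44×10³) + 1/(42×10³) ] = 5.029.
P = 5.029 / 0.0001284 = 39180 N.

P ≈ 39.2 kN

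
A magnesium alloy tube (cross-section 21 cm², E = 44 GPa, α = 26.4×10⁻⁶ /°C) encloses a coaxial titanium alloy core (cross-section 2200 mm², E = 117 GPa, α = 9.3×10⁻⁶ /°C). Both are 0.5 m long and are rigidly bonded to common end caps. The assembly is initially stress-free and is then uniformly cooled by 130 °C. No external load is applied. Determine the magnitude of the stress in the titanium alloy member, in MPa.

σ ≈ 68.7 MPa (compressive)

Both members must finish at the same length. With the larger α, the magnesium alloy tends to over-contract; the plates restrain it, putting the magnesium alloy in tension and the titanium alloy in compression. With no external load the two internal forces are equal and opposite, magnitude P.
Setting the final lengths equal and cancelling L: (α₁ − α₂)ΔT = P/(A₁E₁) + P/(A₂E₂).
|α₁ − α₂|·ΔT = 17.1×10⁻⁶ × 130 = 0.002223.
1/(A₁E₁) + 1/(A₂E₂) = 1/(2100×44×10³) + 1/(2200×117×10³) = 1.471×10⁻⁸ N⁻¹.
P = 0.002223 / 1.471×10⁻⁸ = 151100 N = 151.1 kN.
σ_{titanium alloy} = P/A₂ = 151100/2200 = 68.7 MPa, compressive.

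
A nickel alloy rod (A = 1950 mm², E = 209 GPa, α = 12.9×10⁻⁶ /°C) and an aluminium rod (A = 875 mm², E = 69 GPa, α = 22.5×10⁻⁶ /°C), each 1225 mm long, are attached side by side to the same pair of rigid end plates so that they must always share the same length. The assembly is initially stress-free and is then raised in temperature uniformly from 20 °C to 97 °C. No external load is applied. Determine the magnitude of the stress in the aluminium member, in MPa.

σ ≈ 44.4 MPa (compressive)

The aluminium has the larger α, so on heating it would change length more than the nickel alloy if both were free. The rigid plates force a common final length, so the aluminium is put into compression and the nickel alloy into tension, with equal and opposite forces P (no external load).
Equating the net (thermal + elastic) strains gives |α₁ − α₂|·ΔT = P·[1/(A₁E₁) + 1/(A₂E₂)].
|α₁ − α₂|·ΔT = 9.6×10⁻⁶ × 77 = 0.0007392.
1/(A₁E₁) + 1/(A₂E₂) = 1/(1950×209×10³) + 1/(875×69×10³) = 1.902×10⁻⁸ N⁻¹.
P = 0.0007392 / 1.902×10⁻⁸ = 38870 N = 38.87 kN.
σ_{aluminium} = P/A₂ = 38870/875 = 44.42 MPa, compressive.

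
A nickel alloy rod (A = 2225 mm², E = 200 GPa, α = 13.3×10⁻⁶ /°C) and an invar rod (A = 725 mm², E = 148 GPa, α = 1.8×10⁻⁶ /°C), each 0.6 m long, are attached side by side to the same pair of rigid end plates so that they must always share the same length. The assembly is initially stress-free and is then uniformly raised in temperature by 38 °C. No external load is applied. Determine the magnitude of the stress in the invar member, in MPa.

Both members must finish at the same length. With the larger α, the nickel alloy tends to over-expand; the plates restrain it, putting the nickel alloy in compression and the invar in tension. With no external load the two internal forces are equal and opposite, magnitude P.
Equating the net (thermal + elastic) strains gives |α₁ − α₂|·ΔT = P·[1/(A₁E₁) + 1/(A₂E₂)].
|α₁ − α₂|·ΔT = 11.5×10⁻⁶ × 38 = 0.000437.
1/(A₁E₁) + 1/(A₂E₂) = 1/(2225×200×10³) + 1/(725×148×10³) = 1.157×10⁻⁸ N⁻¹.
So P = 0.000437 / 1.157×10⁻⁸ = 37.78 kN.
σ_{invar} = P/A₂ = 37780/725 = 52.11 MPa, tensile.

σ ≈ 52.1 MPa (tensile)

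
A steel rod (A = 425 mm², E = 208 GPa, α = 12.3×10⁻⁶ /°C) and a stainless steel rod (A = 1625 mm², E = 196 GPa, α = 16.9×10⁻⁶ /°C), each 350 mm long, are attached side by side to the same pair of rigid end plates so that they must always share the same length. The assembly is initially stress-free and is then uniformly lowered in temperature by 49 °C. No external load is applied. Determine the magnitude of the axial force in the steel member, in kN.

The stainless steel has the larger α, so on cooling it would change length more than the steel if both were free. The rigid plates force a common final length, so the stainless steel is put into tension and the steel into compression, with equal and opposite forces P (no external load).
Equating the net (thermal + elastic) strains gives |α₁ − α₂|·ΔT = P·[1/(A₁E₁) + 1/(A₂E₂)].
|α₁ − α₂|·ΔT = 4.6×10⁻⁶ × 49 = 0.0002254.
1/(A₁E₁) + 1/(A₂E₂) = 1/(425×208×10³) + 1/(1625×196×10³) = 1.445×10⁻⁸ N⁻¹.
P = 0.0002254 / 1.445×10⁻⁸ = 15600 N = 15.6 kN.

P ≈ 15.6 kN (compressive in the steel)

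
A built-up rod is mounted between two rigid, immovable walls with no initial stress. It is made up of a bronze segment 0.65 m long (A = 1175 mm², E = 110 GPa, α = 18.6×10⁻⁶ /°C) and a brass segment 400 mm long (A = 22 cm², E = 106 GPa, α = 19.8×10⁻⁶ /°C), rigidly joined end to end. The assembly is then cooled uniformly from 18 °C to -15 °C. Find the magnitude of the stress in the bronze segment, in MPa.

If the supports were absent, the total length change would be Σ αᵢΔT Lᵢ = 18.6×10⁻⁶×33×650 + 19.8×10⁻⁶×33×400 = 0.6603 mm.
Since the ends are fixed, an axial force P builds up, equal in every segment, with P · Σ Lᵢ/(AᵢEᵢ) = δ_free.
The series flexibility is Σ Lᵢ/(AᵢEᵢ) = 650/(1175×110×10³) + 400/(2200×106×10³) = 6.744×10⁻⁶ mm/N.
So P = 0.6603 / 6.744×10⁻⁶ = 97.91 kN, tensile.
σ_{bronze} = P / A = 97910 / 1175 = 83.33 MPa.

σ ≈ 83.3 MPa (tensile)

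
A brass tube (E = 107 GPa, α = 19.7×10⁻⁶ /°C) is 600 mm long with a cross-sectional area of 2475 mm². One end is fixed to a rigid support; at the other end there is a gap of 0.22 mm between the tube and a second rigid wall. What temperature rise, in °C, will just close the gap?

Contact occurs when the free expansion equals the gap: αΔT L = 0.22 mm.
ΔT = 0.22 / (19.7×10⁻⁶ × 600) = 18.61 °C.

ΔT ≈ 18.6 °C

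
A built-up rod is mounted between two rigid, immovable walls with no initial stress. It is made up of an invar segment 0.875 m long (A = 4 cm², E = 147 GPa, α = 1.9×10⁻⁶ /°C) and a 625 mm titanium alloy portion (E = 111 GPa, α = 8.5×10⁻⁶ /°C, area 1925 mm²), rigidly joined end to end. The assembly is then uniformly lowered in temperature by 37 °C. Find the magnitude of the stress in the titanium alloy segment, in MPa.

σ ≈ 7.53 MPa (tensile)

If the supports were absent, the total length change would be Σ αᵢΔT Lᵢ = 1.9×10⁻⁶×37×875 + 8.5×10⁻⁶×37×625 = 0.2581 mm.
The rigid supports impose zero overall length change; the single axial force P common to all segments must satisfy P Σ Lᵢ/(AᵢEᵢ) = δ_free.
Σ Lᵢ/(AᵢEᵢ) = 875/(400×147×10³) + 625/(1925×111×10³) = 1.781×10⁻⁵ mm/N.
Hence P = δ_free / Σ(L/AE) = 0.2581/1.781×10⁻⁵ = 14.49 kN (tensile).
σ_{titanium alloy} = P / A = 14490 / 1925 = 7.529 MPa.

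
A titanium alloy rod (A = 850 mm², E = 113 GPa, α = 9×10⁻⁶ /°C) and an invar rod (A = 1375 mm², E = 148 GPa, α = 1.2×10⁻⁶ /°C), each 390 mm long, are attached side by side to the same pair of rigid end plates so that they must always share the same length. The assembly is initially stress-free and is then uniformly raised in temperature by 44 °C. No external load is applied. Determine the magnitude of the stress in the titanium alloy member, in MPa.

Both members must finish at the same length. With the larger α, the titanium alloy tends to over-expand; the plates restrain it, putting the titanium alloy in compression and the invar in tension. With no external load the two internal forces are equal and opposite, magnitude P.
Setting the final lengths equal and cancelling L: (α₁ − α₂)ΔT = P/(A₁E₁) + P/(A₂E₂).
|α₁ − α₂|·ΔT = 7.8×10⁻⁶ × 44 = 0.0003432.
1/(A₁E₁) + 1/(A₂E₂) = 1/(850×113×10³) + 1/(1375×148×10³) = 1.533×10⁻⁸ N⁻¹.
P = 0.0003432 / 1.533×10⁻⁸ = 22390 N = 22.39 kN.
σ_{titanium alloy} = P/A₁ = 22390/850 = 26.35 MPa, compressive.

σ ≈ 26.3 MPa (compressive)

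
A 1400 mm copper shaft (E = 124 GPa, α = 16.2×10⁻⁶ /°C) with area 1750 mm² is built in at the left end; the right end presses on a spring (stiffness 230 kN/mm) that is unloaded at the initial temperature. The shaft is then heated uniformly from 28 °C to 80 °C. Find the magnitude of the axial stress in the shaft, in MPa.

σ ≈ 62.4 MPa (compressive)

The unrestrained thermal change is αΔT L = 16.2×10⁻⁶ × 52 × 1400 = 1.179 mm.
Let P be the compressive force at the spring. The shaft shortens elastically by PL/(AE) and the spring compresses by P/k; together these equal δ_free.
P [ L/(AE) + 1/k ] = δ_free → P [ 1400/(1750×124×10³) + 1/(230×10³) ] = 1.179.
P = 1.179 / 1.08×10⁻⁵ = 109200 N.
σ = P/A = 109200/1750 = 62.4 MPa.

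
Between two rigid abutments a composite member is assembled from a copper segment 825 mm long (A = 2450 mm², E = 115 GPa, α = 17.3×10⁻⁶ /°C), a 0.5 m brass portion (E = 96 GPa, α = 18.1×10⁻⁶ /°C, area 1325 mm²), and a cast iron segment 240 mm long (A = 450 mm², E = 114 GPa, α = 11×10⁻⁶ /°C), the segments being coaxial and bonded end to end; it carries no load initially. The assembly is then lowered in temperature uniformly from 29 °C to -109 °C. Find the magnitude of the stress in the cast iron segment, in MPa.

With the walls removed the bar would change length by δ_free = Σ αᵢΔT Lᵢ = 17.3×10⁻⁶×138×825 + 18.1×10⁻⁶×138×500 + 11×10⁻⁶×138×240 = 3.583 mm.
The rigid supports impose zero overall length change; the single axial force P common to all segments must satisfy P Σ Lᵢ/(AᵢEᵢ) = δ_free.
Σ Lᵢ/(AᵢEᵢ) = 825/(2450×115×10³) + 500/(1325×96×10³) + 240/(450×114×10³) = 1.154×10⁻⁵ mm/N.
P = 3.583 / 1.154×10⁻⁵ = 310500 N = 310.5 kN, tensile.
σ_{cast iron} = P / A = 310500 / 450 = 690.1 MPa.

σ ≈ 690 MPa (tensile)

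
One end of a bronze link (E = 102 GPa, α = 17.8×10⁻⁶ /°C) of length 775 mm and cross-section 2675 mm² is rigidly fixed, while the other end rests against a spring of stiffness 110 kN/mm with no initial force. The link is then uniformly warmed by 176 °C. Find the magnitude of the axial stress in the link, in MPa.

The unrestrained thermal change is αΔT L = 17.8×10⁻⁶ × 176 × 775 = 2.428 mm.
With a force P in the spring, the elastic change of the link is PL/(AE) and that of the spring is P/k; compatibility requires their sum to equal δ_free.
P [ L/(AE) + 1/k ] = δ_free → P [ 775/(2675×102×10³) + 1/(110×10³) ] = 2.428.
P = 2.428 / 1.193×10⁻⁵ = 203500 N.
σ = P/A = 203500/2675 = 76.07 MPa.

σ ≈ 76.1 MPa (compressive)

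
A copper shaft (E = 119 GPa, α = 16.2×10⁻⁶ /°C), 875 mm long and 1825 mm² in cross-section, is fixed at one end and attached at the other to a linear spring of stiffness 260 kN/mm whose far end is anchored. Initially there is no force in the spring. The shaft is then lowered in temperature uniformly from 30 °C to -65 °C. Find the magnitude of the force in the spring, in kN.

Free thermal contraction: δ_free = αΔT L = 16.2×10⁻⁶ × 95 × 875 = 1.347 mm.
Let P be the tensile force in the spring. The shaft extends elastically by PL/(AE) and the spring stretches by P/k; together these equal δ_free.
So P = δ_free / [L/(AE) + 1/k] = 1.347 / [ 875/(1825×119×10³) + 1/(260×10³) ].
P = 1.347 / 7.875×10⁻⁶ = 171000 N.

P ≈ 171 kN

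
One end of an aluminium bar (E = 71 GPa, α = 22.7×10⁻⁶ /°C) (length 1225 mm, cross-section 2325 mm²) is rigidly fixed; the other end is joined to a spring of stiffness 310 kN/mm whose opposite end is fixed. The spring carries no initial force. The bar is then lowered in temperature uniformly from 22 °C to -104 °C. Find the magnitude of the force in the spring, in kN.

If the spring were absent the bar would shorten by αΔT L = 22.7×10⁻⁶ × 126 × 1225 = 3.504 mm.
Let P be the tensile force in the spring. The bar extends elastically by PL/(AE) and the spring stretches by P/k; together these equal δ_free.
P [ L/(AE) + 1/k ] = δ_free → P [ 1225/(2325×71×10³) + 1/(310×10³) ] = 3.504.
P = 3.504 / 1.065×10⁻⁵ = 329100 N.

P ≈ 329 kN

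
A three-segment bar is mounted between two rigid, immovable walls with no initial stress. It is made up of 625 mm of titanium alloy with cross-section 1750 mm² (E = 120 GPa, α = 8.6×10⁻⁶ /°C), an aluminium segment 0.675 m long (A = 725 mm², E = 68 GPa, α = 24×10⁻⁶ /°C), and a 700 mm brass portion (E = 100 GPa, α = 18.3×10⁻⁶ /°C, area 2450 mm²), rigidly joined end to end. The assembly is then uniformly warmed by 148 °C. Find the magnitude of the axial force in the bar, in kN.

If the supports were absent, the total length change would be Σ αᵢΔT Lᵢ = 8.6×10⁻⁶×148×625 + 24×10⁻⁶×148×675 + 18.3×10⁻⁶×148×700 = 5.089 mm.
The rigid supports impose zero overall length change; the single axial force P common to all segments must satisfy P Σ Lᵢ/(AᵢEᵢ) = δ_free.
Σ Lᵢ/(AᵢEᵢ) = 625/(1750×120×10³) + 675/(725×68×10³) + 700/(2450×100×10³) = 1.953×10⁻⁵ mm/N.
So P = 5.089 / 1.953×10⁻⁵ = 260.6 kN, compressive.

P ≈ 261 kN (compressive)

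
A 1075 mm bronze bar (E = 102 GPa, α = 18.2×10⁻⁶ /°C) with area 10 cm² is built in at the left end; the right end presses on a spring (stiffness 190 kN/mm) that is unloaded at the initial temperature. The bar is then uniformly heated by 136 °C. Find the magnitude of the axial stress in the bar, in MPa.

Free thermal expansion: δ_free = αΔT L = 18.2×10⁻⁶ × 136 × 1075 = 2.661 mm.
With a force P in the spring, the elastic change of the bar is PL/(AE) and that of the spring is P/k; compatibility requires their sum to equal δ_free.
So P = δ_free / [L/(AE) + 1/k] = 2.661 / [ 1075/(1000×102×10³) + 1/(190×10³) ].
P = 2.661 / 1.58×10⁻⁵ = 168400 N.
σ = P/A = 168400/1000 = 168.4 MPa.

σ ≈ 168 MPa (compressive)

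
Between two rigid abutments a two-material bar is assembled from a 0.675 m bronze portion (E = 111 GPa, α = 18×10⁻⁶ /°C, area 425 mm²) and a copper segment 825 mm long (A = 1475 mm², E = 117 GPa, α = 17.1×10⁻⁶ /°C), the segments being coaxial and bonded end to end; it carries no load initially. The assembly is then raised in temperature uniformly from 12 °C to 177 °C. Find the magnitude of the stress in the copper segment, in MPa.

σ ≈ 154 MPa (compressive)

Free thermal expansion of the whole bar: Σ αᵢΔT Lᵢ = 18×10⁻⁶×165×675 + 17.1×10⁻⁶×165×825 = 4.332 mm.
The walls prevent any net length change, so an axial force P (same in every segment) develops. Compatibility: P · Σ Lᵢ/(AᵢEᵢ) = δ_free.
Σ Lᵢ/(AᵢEᵢ) = 675/(425×111×10³) + 825/(1475×117×10³) = 1.909×10⁻⁵ mm/N.
So P = 4.332 / 1.909×10⁻⁵ = 227 kN, compressive.
σ_{copper} = P / A = 227000 / 1475 = 153.9 MPa.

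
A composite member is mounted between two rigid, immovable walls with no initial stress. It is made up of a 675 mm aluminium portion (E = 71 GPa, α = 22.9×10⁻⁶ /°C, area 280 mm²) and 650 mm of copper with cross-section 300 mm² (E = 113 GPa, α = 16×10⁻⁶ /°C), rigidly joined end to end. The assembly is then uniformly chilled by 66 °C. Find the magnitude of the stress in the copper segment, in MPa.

σ ≈ 107 MPa (tensile)

Free thermal contraction of the whole bar: Σ αᵢΔT Lᵢ = 22.9×10⁻⁶×66×675 + 16×10⁻⁶×66×650 = 1.707 mm.
The rigid supports impose zero overall length change; the single axial force P common to all segments must satisfy P Σ Lᵢ/(AᵢEᵢ) = δ_free.
The series flexibility is Σ Lᵢ/(AᵢEᵢ) = 675/(280×71×10³) + 650/(300×113×10³) = 5.313×10⁻⁵ mm/N.
Hence P = δ_free / Σ(L/AE) = 1.707/5.313×10⁻⁵ = 32.12 kN (tensile).
σ_{copper} = P / A = 32120 / 300 = 107.1 MPa.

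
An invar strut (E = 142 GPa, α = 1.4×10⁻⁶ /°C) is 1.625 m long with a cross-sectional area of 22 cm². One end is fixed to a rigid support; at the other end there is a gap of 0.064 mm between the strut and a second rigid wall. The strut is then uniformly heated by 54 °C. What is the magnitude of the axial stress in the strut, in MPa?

If the wall were absent the strut would grow by αΔT L = 1.4×10⁻⁶ × 54 × 1625 = 0.1228 mm.
After closing the 0.064 mm clearance, 0.1228 − 0.064 = 0.05885 mm of expansion remains to be suppressed by the wall.
So σ = E(δ_free − g)/L = 142×10³ × 0.05885/1625 = 5.143 MPa.

σ ≈ 5.14 MPa (compressive)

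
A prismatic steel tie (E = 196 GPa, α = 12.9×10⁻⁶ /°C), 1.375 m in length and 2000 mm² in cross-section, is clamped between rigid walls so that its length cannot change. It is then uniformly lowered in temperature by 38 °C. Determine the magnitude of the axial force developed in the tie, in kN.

Full restraint means ε = 0, so the stress is σ = EαΔT = 196×10³ × 12.9×10⁻⁶ × 38 = 96.08 MPa.
P = AEαΔT = 2000 × 196×10³ × 12.9×10⁻⁶ × 38 = 192.2 kN (tensile).

P ≈ 192 kN (tensile)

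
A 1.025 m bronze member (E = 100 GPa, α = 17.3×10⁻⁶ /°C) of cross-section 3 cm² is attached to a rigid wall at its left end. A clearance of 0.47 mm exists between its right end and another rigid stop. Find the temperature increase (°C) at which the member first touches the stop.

ΔT ≈ 26.5 °C

Contact occurs when the free expansion equals the gap: αΔT L = 0.47 mm.
So ΔT = g/(αL) = 0.47/(17.3×10⁻⁶ × 1025) = 26.51 °C.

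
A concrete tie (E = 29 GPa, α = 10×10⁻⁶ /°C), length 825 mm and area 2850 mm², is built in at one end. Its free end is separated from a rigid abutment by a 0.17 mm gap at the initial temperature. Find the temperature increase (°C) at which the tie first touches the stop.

ΔT ≈ 20.6 °C

The gap closes when αΔT L = 0.17 mm, since the tie is still unstressed at that instant.
ΔT = 0.17 / (10×10⁻⁶ × 825) = 20.61 °C.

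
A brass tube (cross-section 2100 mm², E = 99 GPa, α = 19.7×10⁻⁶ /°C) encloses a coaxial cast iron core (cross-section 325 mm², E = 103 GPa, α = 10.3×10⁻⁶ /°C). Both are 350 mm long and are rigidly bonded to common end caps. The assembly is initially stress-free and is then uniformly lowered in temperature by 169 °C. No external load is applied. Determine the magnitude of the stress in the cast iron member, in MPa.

Equilibrium of a rigid end plate with no external load gives equal and opposite internal forces ±P in the two members. Since α_{brass} > α_{cast iron}, cooling drives the brass into tension and the cast iron into compression.
Setting the final lengths equal and cancelling L: (α₁ − α₂)ΔT = P/(A₁E₁) + P/(A₂E₂).
|α₁ − α₂|·ΔT = 9.4×10⁻⁶ × 169 = 0.001589.
1/(A₁E₁) + 1/(A₂E₂) = 1/(2100×99×10³) + 1/(325×103×10³) = 3.468×10⁻⁸ N⁻¹.
P = 0.001589 / 3.468×10⁻⁸ = 45800 N = 45.8 kN.
σ_{cast iron} = P/A₂ = 45800/325 = 140.9 MPa, compressive.

σ ≈ 141 MPa (compressive)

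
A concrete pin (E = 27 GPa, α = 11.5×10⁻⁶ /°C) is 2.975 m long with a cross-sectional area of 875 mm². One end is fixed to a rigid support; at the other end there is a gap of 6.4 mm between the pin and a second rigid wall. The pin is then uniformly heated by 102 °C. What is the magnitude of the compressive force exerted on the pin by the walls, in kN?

P ≈ 0 kN

Unrestrained expansion: δ_free = αΔT L = 11.5×10⁻⁶ × 102 × 2975 = 3.49 mm.
Since δ_free = 3.49 mm is less than the 6.4 mm gap, the pin never touches the wall. No axial force develops.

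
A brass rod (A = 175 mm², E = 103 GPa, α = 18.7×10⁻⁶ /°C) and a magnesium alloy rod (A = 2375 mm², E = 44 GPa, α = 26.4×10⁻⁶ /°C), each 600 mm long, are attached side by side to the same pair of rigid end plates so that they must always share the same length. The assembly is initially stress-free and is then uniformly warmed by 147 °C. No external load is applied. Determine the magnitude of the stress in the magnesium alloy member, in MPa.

Equilibrium of a rigid end plate with no external load gives equal and opposite internal forces ±P in the two members. Since α_{magnesium alloy} > α_{brass}, heating drives the magnesium alloy into compression and the brass into tension.
Setting the final lengths equal and cancelling L: (α₁ − α₂)ΔT = P/(A₁E₁) + P/(A₂E₂).
|α₁ − α₂|·ΔT = 7.7×10⁻⁶ × 147 = 0.001132.
1/(A₁E₁) + 1/(A₂E₂) = 1/(175×103×10³) + 1/(2375×44×10³) = 6.505×10⁻⁸ N⁻¹.
So P = 0.001132 / 6.505×10⁻⁸ = 17.4 kN.
σ_{magnesium alloy} = P/A₂ = 17400/2375 = 7.327 MPa, compressive.

σ ≈ 7.33 MPa (compressive)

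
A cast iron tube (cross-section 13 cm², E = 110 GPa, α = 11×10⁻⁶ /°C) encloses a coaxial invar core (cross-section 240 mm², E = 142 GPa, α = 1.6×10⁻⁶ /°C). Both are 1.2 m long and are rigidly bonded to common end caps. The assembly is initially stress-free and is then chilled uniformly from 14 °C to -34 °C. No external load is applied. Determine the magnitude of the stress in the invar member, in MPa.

Both members must finish at the same length. With the larger α, the cast iron tends to over-contract; the plates restrain it, putting the cast iron in tension and the invar in compression. With no external load the two internal forces are equal and opposite, magnitude P.
Equating the net (thermal + elastic) strains gives |α₁ − α₂|·ΔT = P·[1/(A₁E₁) + 1/(A₂E₂)].
|α₁ − α₂|·ΔT = 9.4×10⁻⁶ × 48 = 0.0004512.
1/(A₁E₁) + 1/(A₂E₂) = 1/(1300×110×10³) + 1/(240×142×10³) = 3.634×10⁻⁸ N⁻¹.
P = 0.0004512 / 3.634×10⁻⁸ = 12420 N = 12.42 kN.
σ_{invar} = P/A₂ = 12420/240 = 51.74 MPa, compressive.

σ ≈ 51.7 MPa (compressive)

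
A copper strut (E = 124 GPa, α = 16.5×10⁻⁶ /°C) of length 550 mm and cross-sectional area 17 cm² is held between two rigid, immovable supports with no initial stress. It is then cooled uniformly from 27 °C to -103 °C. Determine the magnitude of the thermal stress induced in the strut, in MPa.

Because both ends are immovable the net strain is zero, and the suppressed thermal strain is αΔT = 16.5×10⁻⁶ × 130 = 2145×10⁻⁶.
The stress required to suppress this strain is σ = Eε = 124×10³ × 2145×10⁻⁶ = 266 MPa, tensile since the strut is trying to contract.

σ ≈ 266 MPa (tensile)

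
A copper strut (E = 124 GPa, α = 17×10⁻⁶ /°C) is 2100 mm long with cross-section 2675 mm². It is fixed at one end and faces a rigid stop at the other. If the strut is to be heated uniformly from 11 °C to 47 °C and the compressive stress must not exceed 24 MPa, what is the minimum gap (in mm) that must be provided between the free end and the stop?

Free expansion if unrestrained: δ_free = αΔT L = 17×10⁻⁶ × 36 × 2100 = 1.285 mm.
At the allowable stress the elastic shortening the wall may impose is σL/E = 24 × 2100 / (124×10³) = 0.4065 mm.
So the gap has to take up the difference, g_min = δ_free − σL/E = 1.285 − 0.4065 = 0.8787 mm.

g ≈ 0.879 mm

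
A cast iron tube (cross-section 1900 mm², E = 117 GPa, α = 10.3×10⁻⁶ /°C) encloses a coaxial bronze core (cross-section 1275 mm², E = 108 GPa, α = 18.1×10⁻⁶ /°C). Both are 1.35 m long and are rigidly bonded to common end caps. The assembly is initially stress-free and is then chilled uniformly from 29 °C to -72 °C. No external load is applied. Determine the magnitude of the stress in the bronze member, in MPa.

Both members must finish at the same length. With the larger α, the bronze tends to over-contract; the plates restrain it, putting the bronze in tension and the cast iron in compression. With no external load the two internal forces are equal and opposite, magnitude P.
Setting the final lengths equal and cancelling L: (α₁ − α₂)ΔT = P/(A₁E₁) + P/(A₂E₂).
|α₁ − α₂|·ΔT = 7.8×10⁻⁶ × 101 = 0.0007878.
1/(A₁E₁) + 1/(A₂E₂) = 1/(1900×117×10³) + 1/(1275×108×10³) = 1.176×10⁻⁸ N⁻¹.
So P = 0.0007878 / 1.176×10⁻⁸ = 66.99 kN.
σ_{bronze} = P/A₂ = 66990/1275 = 52.54 MPa, tensile.

σ ≈ 52.5 MPa (tensile)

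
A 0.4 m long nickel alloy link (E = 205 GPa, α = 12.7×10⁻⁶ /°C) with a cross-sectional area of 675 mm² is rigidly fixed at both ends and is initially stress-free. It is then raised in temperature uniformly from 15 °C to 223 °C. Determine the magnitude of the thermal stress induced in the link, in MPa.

With length fixed, the mechanical strain must cancel the thermal strain αΔT = 12.7×10⁻⁶ × 208 = 2641.6×10⁻⁶.
Hence σ = E·αΔT = 205×10³ × 2641.6×10⁻⁶ = 541.5 MPa, compressive.

σ ≈ 542 MPa (compressive)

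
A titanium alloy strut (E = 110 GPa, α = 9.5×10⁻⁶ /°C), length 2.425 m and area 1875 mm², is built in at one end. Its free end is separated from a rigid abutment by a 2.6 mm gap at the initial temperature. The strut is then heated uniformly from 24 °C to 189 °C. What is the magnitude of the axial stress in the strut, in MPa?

If the wall were absent the strut would grow by αΔT L = 9.5×10⁻⁶ × 165 × 2425 = 3.801 mm.
After closing the 2.6 mm clearance, 3.801 − 2.6 = 1.201 mm of expansion remains to be suppressed by the wall.
Compatibility: PL/(AE) = 1.201 mm, so σ = P/A = E × (1.201/2425) = 54.49 MPa.

σ ≈ 54.5 MPa (compressive)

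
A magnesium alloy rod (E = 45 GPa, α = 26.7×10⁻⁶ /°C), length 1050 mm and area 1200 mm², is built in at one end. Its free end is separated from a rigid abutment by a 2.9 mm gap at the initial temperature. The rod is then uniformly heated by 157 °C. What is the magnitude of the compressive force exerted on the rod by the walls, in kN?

Free thermal elongation = αΔT L = 26.7×10⁻⁶ × 157 × 1050 = 4.401 mm.
The gap closes (δ_free > 2.9 mm) and the wall then resists a further 4.401 − 2.9 = 1.501 mm of expansion.
So σ = E(δ_free − g)/L = 45×10³ × 1.501/1050 = 64.35 MPa.
P = σA = 64.35 × 1200 = 77.22 kN.

P ≈ 77.2 kN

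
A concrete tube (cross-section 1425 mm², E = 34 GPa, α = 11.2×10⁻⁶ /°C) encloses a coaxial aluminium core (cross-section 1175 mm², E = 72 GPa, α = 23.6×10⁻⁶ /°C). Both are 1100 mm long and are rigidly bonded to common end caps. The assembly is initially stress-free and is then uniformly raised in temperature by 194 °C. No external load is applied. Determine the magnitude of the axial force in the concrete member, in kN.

P ≈ 74.1 kN (tensile in the concrete)

Both members must finish at the same length. With the larger α, the aluminium tends to over-expand; the plates restrain it, putting the aluminium in compression and the concrete in tension. With no external load the two internal forces are equal and opposite, magnitude P.
Compatibility of the two members (thermal + elastic change equal): (α₁ − α₂)ΔT = P·[1/(A₁E₁) + 1/(A₂E₂)].
|α₁ − α₂|·ΔT = 12.4×10⁻⁶ × 194 = 0.002406.
1/(A₁E₁) + 1/(A₂E₂) = 1/(1425×34×10³) + 1/(1175×72×10³) = 3.246×10⁻⁸ N⁻¹.
So P = 0.002406 / 3.246×10⁻⁸ = 74.11 kN.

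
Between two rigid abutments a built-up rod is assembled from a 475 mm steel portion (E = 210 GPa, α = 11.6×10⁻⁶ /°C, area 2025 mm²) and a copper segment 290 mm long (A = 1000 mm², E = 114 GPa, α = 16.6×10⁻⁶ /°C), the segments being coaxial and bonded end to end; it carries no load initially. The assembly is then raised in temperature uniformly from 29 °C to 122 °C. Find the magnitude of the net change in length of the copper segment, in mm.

|ΔL| ≈ 0.219 mm

Free thermal expansion of the whole bar: Σ αᵢΔT Lᵢ = 11.6×10⁻⁶×93×475 + 16.6×10⁻⁶×93×290 = 0.9601 mm.
Since the ends are fixed, an axial force P builds up, equal in every segment, with P · Σ Lᵢ/(AᵢEᵢ) = δ_free.
The series flexibility is Σ Lᵢ/(AᵢEᵢ) = 475/(2025×210×10³) + 290/(1000×114×10³) = 3.661×10⁻⁶ mm/N.
Hence P = δ_free / Σ(L/AE) = 0.9601/3.661×10⁻⁶ = 262.3 kN (compressive).
For the copper segment, free thermal change = 16.6×10⁻⁶×93×290 = 0.4477 mm and elastic change from P = 262300×290/(1000×114×10³) = 0.6672 mm; these oppose, so the net change is 0.219 mm (segment shortens).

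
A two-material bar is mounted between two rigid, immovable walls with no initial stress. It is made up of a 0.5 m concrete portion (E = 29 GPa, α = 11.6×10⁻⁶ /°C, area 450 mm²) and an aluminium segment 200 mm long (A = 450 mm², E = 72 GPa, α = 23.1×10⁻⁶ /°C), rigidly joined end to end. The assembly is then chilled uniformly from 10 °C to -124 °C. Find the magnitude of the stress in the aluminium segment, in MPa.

With the walls removed the bar would change length by δ_free = Σ αᵢΔT Lᵢ = 11.6×10⁻⁶×134×500 + 23.1×10⁻⁶×134×200 = 1.396 mm.
Since the ends are fixed, an axial force P builds up, equal in every segment, with P · Σ Lᵢ/(AᵢEᵢ) = δ_free.
The series flexibility is Σ Lᵢ/(AᵢEᵢ) = 500/(450×29×10³) + 200/(450×72×10³) = 4.449×10⁻⁵ mm/N.
P = 1.396 / 4.449×10⁻⁵ = 31390 N = 31.39 kN, tensile.
σ_{aluminium} = P / A = 31390 / 450 = 69.75 MPa.

σ ≈ 69.7 MPa (tensile)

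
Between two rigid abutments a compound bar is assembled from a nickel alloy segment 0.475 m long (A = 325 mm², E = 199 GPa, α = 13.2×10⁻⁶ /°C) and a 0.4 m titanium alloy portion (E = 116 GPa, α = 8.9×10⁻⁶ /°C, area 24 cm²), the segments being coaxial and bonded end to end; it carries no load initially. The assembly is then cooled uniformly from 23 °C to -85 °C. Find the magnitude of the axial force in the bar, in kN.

If the supports were absent, the total length change would be Σ αᵢΔT Lᵢ = 13.2×10⁻⁶×108×475 + 8.9×10⁻⁶×108×400 = 1.062 mm.
The walls prevent any net length change, so an axial force P (same in every segment) develops. Compatibility: P · Σ Lᵢ/(AᵢEᵢ) = δ_free.
Σ Lᵢ/(AᵢEᵢ) = 475/(325×199×10³) + 400/(2400×116×10³) = 8.781×10⁻⁶ mm/N.
Hence P = δ_free / Σ(L/AE) = 1.062/8.781×10⁻⁶ = 120.9 kN (tensile).

P ≈ 121 kN (tensile)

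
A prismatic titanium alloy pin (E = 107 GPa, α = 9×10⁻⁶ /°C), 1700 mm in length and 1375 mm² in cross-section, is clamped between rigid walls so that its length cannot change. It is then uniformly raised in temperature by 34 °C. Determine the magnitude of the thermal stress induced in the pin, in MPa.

The supports are rigid, so the total axial strain is zero. The restrained thermal strain is ε = αΔT = 9×10⁻⁶ × 34 = 306×10⁻⁶.
Hence σ = E·αΔT = 107×10³ × 306×10⁻⁶ = 32.74 MPa, compressive.

σ ≈ 32.7 MPa (compressive)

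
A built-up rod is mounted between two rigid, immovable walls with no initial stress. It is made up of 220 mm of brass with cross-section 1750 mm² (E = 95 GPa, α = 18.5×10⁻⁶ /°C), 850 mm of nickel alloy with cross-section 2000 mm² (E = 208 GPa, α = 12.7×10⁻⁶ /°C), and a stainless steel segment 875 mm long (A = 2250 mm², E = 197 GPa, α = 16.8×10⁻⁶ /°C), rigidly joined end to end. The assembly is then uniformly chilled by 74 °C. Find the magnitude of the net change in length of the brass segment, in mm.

Free thermal contraction of the whole bar: Σ αᵢΔT Lᵢ = 18.5×10⁻⁶×74×220 + 12.7×10⁻⁶×74×850 + 16.8×10⁻⁶×74×875 = 2.188 mm.
Since the ends are fixed, an axial force P builds up, equal in every segment, with P · Σ Lᵢ/(AᵢEᵢ) = δ_free.
Σ Lᵢ/(AᵢEᵢ) = 220/(1750×95×10³) + 850/(2000×208×10³) + 875/(2250×197×10³) = 5.341×10⁻⁶ mm/N.
Hence P = δ_free / Σ(L/AE) = 2.188/5.341×10⁻⁶ = 409.7 kN (tensile).
For the brass segment, free thermal change = 18.5×10⁻⁶×74×220 = 0.3012 mm and elastic change from P = 409700×220/(1750×95×10³) = 0.5421 mm; these oppose, so the net change is 0.241 mm (segment lengthens).

|ΔL| ≈ 0.241 mm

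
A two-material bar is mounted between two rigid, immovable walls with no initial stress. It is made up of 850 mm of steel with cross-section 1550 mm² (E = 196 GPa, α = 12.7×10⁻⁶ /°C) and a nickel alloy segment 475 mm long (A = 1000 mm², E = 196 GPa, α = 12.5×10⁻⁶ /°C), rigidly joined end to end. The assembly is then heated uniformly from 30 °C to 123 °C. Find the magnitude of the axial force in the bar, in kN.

P ≈ 298 kN (compressive)

With the walls removed the bar would change length by δ_free = Σ αᵢΔT Lᵢ = 12.7×10⁻⁶×93×850 + 12.5×10⁻⁶×93×475 = 1.556 mm.
The rigid supports impose zero overall length change; the single axial force P common to all segments must satisfy P Σ Lᵢ/(AᵢEᵢ) = δ_free.
The series flexibility is Σ Lᵢ/(AᵢEᵢ) = 850/(1550×196×10³) + 475/(1000×196×10³) = 5.221×10⁻⁶ mm/N.
Hence P = δ_free / Σ(L/AE) = 1.556/5.221×10⁻⁶ = 298 kN (compressive).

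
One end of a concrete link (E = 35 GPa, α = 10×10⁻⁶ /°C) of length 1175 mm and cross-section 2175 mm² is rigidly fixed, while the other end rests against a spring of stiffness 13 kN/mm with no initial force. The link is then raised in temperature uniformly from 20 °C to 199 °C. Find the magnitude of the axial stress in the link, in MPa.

σ ≈ 10.5 MPa (compressive)

The unrestrained thermal change is αΔT L = 10×10⁻⁶ × 179 × 1175 = 2.103 mm.
With a force P in the spring, the elastic change of the link is PL/(AE) and that of the spring is P/k; compatibility requires their sum to equal δ_free.
So P = δ_free / [L/(AE) + 1/k] = 2.103 / [ 1175/(2175×35×10³) + 1/(13×10³) ].
P = 2.103 / 9.236×10⁻⁵ = 22770 N.
σ = P/A = 22770/2175 = 10.47 MPa.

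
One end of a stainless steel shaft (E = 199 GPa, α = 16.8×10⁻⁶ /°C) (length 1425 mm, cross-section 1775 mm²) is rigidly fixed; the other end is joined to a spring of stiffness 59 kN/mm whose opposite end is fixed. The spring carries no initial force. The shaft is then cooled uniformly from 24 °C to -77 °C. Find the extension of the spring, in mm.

Free thermal contraction: δ_free = αΔT L = 16.8×10⁻⁶ × 101 × 1425 = 2.418 mm.
With a force P in the spring, the elastic change of the shaft is PL/(AE) and that of the spring is P/k; compatibility requires their sum to equal δ_free.
P [ L/(AE) + 1/k ] = δ_free → P [ 1425/(1775×199×10³) + 1/(59×10³) ] = 2.418.
P = 2.418 / 2.098×10⁻⁵ = 115200 N.
Spring extension = P/k = 115200/(59×10³) = 1.953 mm.

δ ≈ 1.95 mm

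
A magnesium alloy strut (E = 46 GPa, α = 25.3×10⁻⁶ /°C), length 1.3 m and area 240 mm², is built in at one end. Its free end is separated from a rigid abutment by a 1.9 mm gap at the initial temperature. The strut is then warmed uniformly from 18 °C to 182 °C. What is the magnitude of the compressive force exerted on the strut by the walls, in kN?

If the wall were absent the strut would grow by αΔT L = 25.3×10⁻⁶ × 164 × 1300 = 5.394 mm.
After closing the 1.9 mm clearance, 5.394 − 1.9 = 3.494 mm of expansion remains to be suppressed by the wall.
That suppressed elongation corresponds to σ = E·Δ/L = 46×10³ × 3.494/1300 = 123.6 MPa.
Force on the wall = σA = 123.6 × 240 mm² = 29.67 kN.

P ≈ 29.7 kN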